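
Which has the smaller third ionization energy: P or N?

P

After 2 electrons have been removed, what remains? P²⁺ still has 3 valence electrons; N²⁺ still has 3 valence electrons.
All are still removing valence electrons, so compare the +2 ions as you would atoms: IE_3 generally rises across a period (higher Z_eff) and falls down a group (larger shell), subject to the usual subshell exceptions.
Valence configurations: P²⁺ [Ne]3s²3p¹, N²⁺ [He]2s²2p¹.
Approximate IE_3 values (kJ/mol): P 2914, N 4578.
Putting it together, IE_3: P < N.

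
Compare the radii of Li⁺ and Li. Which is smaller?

Forming Li⁺ removes 1 electron from Li. Fewer electrons for the same nuclear charge means less shielding and a higher Z_eff on the remaining electrons, and for main-group metals the entire outer shell is lost.
A cation is smaller than its parent atom: Li⁺ < Li.

Li⁺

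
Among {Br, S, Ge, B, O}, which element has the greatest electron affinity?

B is in period 2, group 13; O is in period 2, group 16; S is in period 3, group 16; Ge is in period 4, group 14; Br is in period 4, group 17.
Adding an electron releases more energy for atoms nearer the top right (short of the noble gases).
Here both period and group differ, so the two effects have to be weighed against each other.
Ge > B: period and group pull opposite ways; the across-period shift dominates (119 vs 27 kJ/mol).
O > Ge: relative to Ge, both the across-period and down-group shifts push O's electron affinity up.
S > O: this pair runs against the simple trend — see the exception note.
Br > S: the two effects oppose for this pair; the across-period effect wins (325 vs 200 kJ/mol).
Note the exception: S has a higher electron affinity than O, contrary to the simple trend — the compact 2p subshell of O repels the added electron more than S's larger 3p does.
Tabulated electron affinity (kJ/mol): B 27, O 141, S 200, Ge 119, Br 325.
The greatest electron affinity among these belongs to Br.

Br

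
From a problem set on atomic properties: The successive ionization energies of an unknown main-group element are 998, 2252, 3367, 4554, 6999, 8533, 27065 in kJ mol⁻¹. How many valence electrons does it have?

6

Look for the largest jump between consecutive ionization energies: IE7/IE6 ≈ 3.2, far larger than any earlier ratio.
That jump marks the point where a core electron is being removed. So the atom has 6 valence electrons.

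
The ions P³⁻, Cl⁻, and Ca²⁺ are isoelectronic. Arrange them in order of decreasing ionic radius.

P³⁻, Cl⁻, Ca²⁺

All of these have 18 electrons, so size is governed by nuclear charge alone: the more protons, the stronger the pull on the same electron cloud, and the smaller the ion.
Nuclear charges: Ca²⁺ (Z=20), Cl⁻ (Z=17), P³⁻ (Z=15).
Largest to smallest: P³⁻ > Cl⁻ > Ca²⁺.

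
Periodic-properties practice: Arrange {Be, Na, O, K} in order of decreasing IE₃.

The third ionization energy removes an electron from the +2 ion. For each element: Be²⁺ is the bare [He] core; Na²⁺ is already 1 electron into the core; O²⁺ still has 4 valence electrons; K²⁺ is already 1 electron into the core.
Usually core removal costs more than valence removal, but here the competition is close: a tightly held n=2 valence electron can cost more to remove than an n=3 core electron, so the actual values have to decide it.
The numbers (kJ/mol): Be 14849, Na 6910, O 5300, K 4420.
Putting it together, IE_3: K < O < Na < Be.

Be > Na > O > K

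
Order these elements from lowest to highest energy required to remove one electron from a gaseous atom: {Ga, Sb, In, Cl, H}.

H is in period 1, group 1; Cl is in period 3, group 17; Ga is in period 4, group 13; In is in period 5, group 13; Sb is in period 5, group 15.
Across a period the outer electron is held more tightly (higher IE₁); down a group it sits in a higher shell, more shielded, and comes off more easily.
Neither a single period nor a single group — weigh both effects.
Ga > In: they share group 13; the group trend gives Ga the larger value.
Sb > Ga: period and group pull opposite ways; the across-period shift dominates (831 vs 579 kJ/mol).
Cl > Sb: both effects reinforce here, so Cl is clearly the higher of the two.
H > Cl: the two effects oppose for this pair; the down-group effect wins (1312 vs 1251 kJ/mol).
For reference (kJ/mol): H 1312, Cl 1251, Ga 579, In 558, Sb 831.
So from lowest to highest: In < Ga < Sb < Cl < H.

In < Ga < Sb < Cl < H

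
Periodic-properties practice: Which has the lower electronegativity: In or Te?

In

In is in period 5, group 13; Te is in period 5, group 16.
Atoms toward the upper right of the periodic table pull bonding electrons most strongly.
All lie in period 5, so electronegativity increases left to right.
So In has the lower electronegativity (In < Te).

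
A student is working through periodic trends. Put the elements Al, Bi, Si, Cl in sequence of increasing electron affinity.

Al < Bi < Si < Cl

Al is in period 3, group 13; Si is in period 3, group 14; Cl is in period 3, group 17; Bi is in period 6, group 15.
EA tends to increase across a period and decrease down a group, though the pattern is less regular than for IE or radius.
Neither a single period nor a single group — weigh both effects.
Bi > Al: period and group pull opposite ways; the across-period shift dominates (91 vs 42 kJ/mol).
Si > Bi: the two effects oppose for this pair; the down-group effect wins (134 vs 91 kJ/mol).
Cl > Si: both are in period 3; the period trend gives Cl the larger value.
Approximate values (kJ/mol): Al 42, Si 134, Cl 349, Bi 91.
So from lowest to highest: Al < Bi < Si < Cl.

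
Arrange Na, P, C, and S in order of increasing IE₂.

IE_2 is the cost of taking one more electron from the +1 cation: Na⁺ is the bare [Ne] core; P⁺ still has 4 valence electrons; C⁺ still has 3 valence electrons; S⁺ still has 5 valence electrons.
Pulling an electron out of a noble-gas core costs far more than removing a remaining valence electron, so Na sits at the high end of IE_2.
Valence configurations: P⁺ [Ne]3s²3p², C⁺ [He]2s²2p¹, S⁺ [Ne]3s²3p³.
Tabulated IE_2 (kJ/mol): Na 4562, P 1907, C 2353, S 2252.
Putting it together, IE_2: P < S < C < Na.

P < S < C < Na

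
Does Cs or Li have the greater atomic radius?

Across a period the added protons contract the valence shell; down a group each new principal shell makes the atom larger.
All are in group 1, so atomic radius increases down the group.
So Cs has the greater atomic radius (Cs > Li).

Cs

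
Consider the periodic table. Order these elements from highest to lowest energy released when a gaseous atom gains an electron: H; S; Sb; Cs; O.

H is in period 1, group 1; O is in period 2, group 16; S is in period 3, group 16; Sb is in period 5, group 15; Cs is in period 6, group 1.
Electron affinity generally becomes more exothermic across a period toward the halogens and less exothermic down a group.
Here both period and group differ, so the two effects have to be weighed against each other.
H > Cs: H sits above Cs in group 1, so the down-group effect alone puts H higher.
Sb > H: the two effects oppose for this pair; the across-period effect wins (103 vs 73 kJ/mol).
O > Sb: both effects reinforce here, so O is clearly the higher of the two.
S > O: this pair runs against the simple trend — see the exception note.
Note the exception: S has a higher electron affinity than O, contrary to the simple trend — the compact 2p subshell of O repels the added electron more than S's larger 3p does.
Approximate values (kJ/mol): H 73, O 141, S 200, Sb 103, Cs 46.
So from highest to lowest: S > O > Sb > H > Cs.

S > O > Sb > H > Cs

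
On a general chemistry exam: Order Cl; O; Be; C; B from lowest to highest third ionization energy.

IE_3 is the cost of taking one more electron from the +2 cation: Cl²⁺ still has 5 valence electrons; O²⁺ still has 4 valence electrons; Be²⁺ is the bare [He] core; C²⁺ still has 2 valence electrons; B²⁺ still has 1 valence electron.
Breaking into a closed-shell core is much more expensive than removing a leftover valence electron — Be has the largest IE_3 here.
Valence configurations: Cl²⁺ [Ne]3s²3p³, O²⁺ [He]2s²2p², C²⁺ [He]2s², B²⁺ [He]2s¹.
The numbers (kJ/mol): Cl 3822, O 5300, Be 14849, C 4620, B 3660.
Putting it together, IE_3: B < Cl < C < O < Be.

B, Cl, C, O, Be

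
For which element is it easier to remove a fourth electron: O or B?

O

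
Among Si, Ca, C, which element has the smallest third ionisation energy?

The third ionization energy removes an electron from the +2 ion. For each element: Si²⁺ still has 2 valence electrons; Ca²⁺ is the bare [Ar] core; C²⁺ still has 2 valence electrons.
Breaking into a closed-shell core is much more expensive than removing a leftover valence electron — Ca has the largest IE_3 here.
Valence configurations: Si²⁺ [Ne]3s², C²⁺ [He]2s².
The numbers (kJ/mol): Si 3232, Ca 4912, C 4620.
Putting it together, IE_3: Si < C < Ca.

Si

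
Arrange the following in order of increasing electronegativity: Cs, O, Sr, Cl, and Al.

Cs < Sr < Al < Cl < O

O is in period 2, group 16; Al is in period 3, group 13; Cl is in period 3, group 17; Sr is in period 5, group 2; Cs is in period 6, group 1.
EN rises left→right (higher Z_eff, smaller atoms) and falls top→bottom (larger, more shielded atoms).
Here both period and group differ, so the two effects have to be weighed against each other.
Sr > Cs: both effects reinforce here, so Sr is clearly the higher of the two.
Al > Sr: relative to Sr, both the across-period and down-group shifts push Al's electronegativity up.
Cl > Al: both are in period 3; the period trend gives Cl the larger value.
O > Cl: period and group pull opposite ways; the down-group shift dominates (3.44 vs 3.16).
Tabulated electronegativity (Pauling): O 3.44, Al 1.61, Cl 3.16, Sr 0.95, Cs 0.79.
So from lowest to highest: Cs < Sr < Al < Cl < O.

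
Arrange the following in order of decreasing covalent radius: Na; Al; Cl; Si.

Na is in period 3, group 1; Al is in period 3, group 13; Si is in period 3, group 14; Cl is in period 3, group 17.
Across a period the added protons contract the valence shell; down a group each new principal shell makes the atom larger.
All lie in period 3, so atomic radius increases right to left.
So from largest to smallest: Na > Al > Si > Cl.

Na > Al > Si > Cl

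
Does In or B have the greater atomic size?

B is in period 2, group 13; In is in period 5, group 13.
Moving right in a period, electrons are added to the same shell under a stronger nuclear pull, so atoms get smaller; moving down, a new shell is opened and atoms get larger.
All are in group 13, so atomic radius increases down the group.
So In has the greater atomic size (In > B).

In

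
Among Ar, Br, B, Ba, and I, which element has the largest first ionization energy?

Ar

Across a period the outer electron is held more tightly (higher IE₁); down a group it sits in a higher shell, more shielded, and comes off more easily.
These span different periods and groups, so the two trends combine.
B > Ba: both effects reinforce here, so B is clearly the higher of the two.
I > B: the two effects oppose for this pair; the across-period effect wins (1008 vs 801 kJ/mol).
Br > I: they share group 17; the group trend gives Br the larger value.
Ar > Br: relative to Br, both the across-period and down-group shifts push Ar's first ionization energy up.
Tabulated first ionization energy (kJ/mol): B 801, Ar 1521, Br 1140, I 1008, Ba 503.
The largest first ionization energy among these belongs to Ar.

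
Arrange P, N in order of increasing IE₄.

IE_4 is the cost of taking one more electron from the +3 cation: P³⁺ still has 2 valence electrons; N³⁺ still has 2 valence electrons.
All are still removing valence electrons, so compare the +3 ions as you would atoms: IE_4 generally rises across a period (higher Z_eff) and falls down a group (larger shell), subject to the usual subshell exceptions.
Valence configurations: P³⁺ [Ne]3s², N³⁺ [He]2s².
Tabulated IE_4 (kJ/mol): P 4964, N 7475.
Hence IE_4: P < N.

P < N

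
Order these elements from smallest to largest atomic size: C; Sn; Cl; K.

C, Cl, Sn, K

C is in period 2, group 14; Cl is in period 3, group 17; K is in period 4, group 1; Sn is in period 5, group 14.
Radius decreases left→right (rising Z_eff, same n) and increases top→bottom (higher n).
These span different periods and groups, so the two trends combine.
Cl > C: the two effects oppose for this pair; the down-group effect wins (99 vs 75 pm).
Sn > Cl: relative to Cl, both the across-period and down-group shifts push Sn's atomic radius up.
K > Sn: the two effects oppose for this pair; the across-period effect wins (196 vs 140 pm).
For reference (pm): C 75, Cl 99, K 196, Sn 140.
So from smallest to largest: C < Cl < Sn < K.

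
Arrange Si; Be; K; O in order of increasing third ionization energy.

Si < K < O < Be

The third ionization energy removes an electron from the +2 ion. For each element: Si²⁺ still has 2 valence electrons; Be²⁺ is the bare [He] core; K²⁺ is already 1 electron into the core; O²⁺ still has 4 valence electrons.
Usually core removal costs more than valence removal, but here the competition is close: a tightly held n=2 valence electron can cost more to remove than an n=3 core electron, so the actual values have to decide it.
Valence configurations: Si²⁺ [Ne]3s², O²⁺ [He]2s²2p².
Approximate IE_3 values (kJ/mol): Si 3232, Be 14849, K 4420, O 5300.
So the third ionization energies run Si < K < O < Be.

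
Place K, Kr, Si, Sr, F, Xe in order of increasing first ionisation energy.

K < Sr < Si < Xe < Kr < F

Across a period the outer electron is held more tightly (higher IE₁); down a group it sits in a higher shell, more shielded, and comes off more easily.
Here both period and group differ, so the two effects have to be weighed against each other.
Sr > K: period and group pull opposite ways; the across-period shift dominates (550 vs 419 kJ/mol).
Si > Sr: relative to Sr, both the across-period and down-group shifts push Si's first ionization energy up.
Xe > Si: the two effects oppose for this pair; the across-period effect wins (1170 vs 786 kJ/mol).
Kr > Xe: they share group 18; the group trend gives Kr the larger value.
F > Kr: the two effects oppose for this pair; the down-group effect wins (1681 vs 1351 kJ/mol).
Tabulated first ionization energy (kJ/mol): F 1681, Si 786, K 419, Kr 1351, Sr 550, Xe 1170.
So from lowest to highest: K < Sr < Si < Xe < Kr < F.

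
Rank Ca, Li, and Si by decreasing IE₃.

The third ionization energy removes an electron from the +2 ion. For each element: Ca²⁺ is the bare [Ar] core; Li²⁺ is already 1 electron into the core; Si²⁺ still has 2 valence electrons.
Core electrons are held far more tightly than valence electrons, so Ca and Li top the IE_3 order.
Approximate IE_3 values (kJ/mol): Ca 4912, Li 11815, Si 3232.
Hence IE_3: Si < Ca < Li.

Li > Ca > Si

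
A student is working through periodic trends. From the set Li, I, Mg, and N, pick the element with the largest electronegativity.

N

Li is in period 2, group 1; N is in period 2, group 15; Mg is in period 3, group 2; I is in period 5, group 17.
EN rises left→right (higher Z_eff, smaller atoms) and falls top→bottom (larger, more shielded atoms).
These span different periods and groups, so the two trends combine.
Mg > Li: the two effects oppose for this pair; the across-period effect wins (1.31 vs 0.98).
I > Mg: the two effects oppose for this pair; the across-period effect wins (2.66 vs 1.31).
N > I: period and group pull opposite ways; the down-group shift dominates (3.04 vs 2.66).
Tabulated electronegativity (Pauling): Li 0.98, N 3.04, Mg 1.31, I 2.66.
The largest electronegativity among these belongs to N.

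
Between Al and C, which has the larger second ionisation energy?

Consider each +1 ion: Al⁺ still has 2 valence electrons; C⁺ still has 3 valence electrons.
All are still removing valence electrons, so compare the +1 ions as you would atoms: IE_2 generally rises across a period (higher Z_eff) and falls down a group (larger shell), subject to the usual subshell exceptions.
Valence configurations: Al⁺ [Ne]3s², C⁺ [He]2s²2p¹.
Approximate IE_2 values (kJ/mol): Al 1817, C 2353.
So the second ionization energies run Al < C.

C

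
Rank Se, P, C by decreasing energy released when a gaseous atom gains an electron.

C is in period 2, group 14; P is in period 3, group 15; Se is in period 4, group 16.
Atoms with high Z_eff and room in the valence shell (especially the halogens) have the most exothermic electron affinities.
These sit on a diagonal, where the across-period and down-group effects partly cancel.
C > P: period and group pull opposite ways; the down-group shift dominates (122 vs 72 kJ/mol).
Se > C: the two effects oppose for this pair; the across-period effect wins (195 vs 122 kJ/mol).
Approximate values (kJ/mol): C 122, P 72, Se 195.
So from highest to lowest: Se > C > P.

Se, C, P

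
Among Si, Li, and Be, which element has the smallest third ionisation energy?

The third ionization energy removes an electron from the +2 ion. For each element: Si²⁺ still has 2 valence electrons; Li²⁺ is already 1 electron into the core; Be²⁺ is the bare [He] core.
Pulling an electron out of a noble-gas core costs far more than removing a remaining valence electron, so Li and Be sit at the high end of IE_3.
Tabulated IE_3 (kJ/mol): Si 3232, Li 11815, Be 14849.
So the third ionization energies run Si < Li < Be.

Si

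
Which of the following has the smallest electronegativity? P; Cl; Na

Na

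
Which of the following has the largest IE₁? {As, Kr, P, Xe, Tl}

P is in period 3, group 15; As is in period 4, group 15; Kr is in period 4, group 18; Xe is in period 5, group 18; Tl is in period 6, group 13.
Across a period the outer electron is held more tightly (higher IE₁); down a group it sits in a higher shell, more shielded, and comes off more easily.
Here both period and group differ, so the two effects have to be weighed against each other.
As > Tl: both effects reinforce here, so As is clearly the higher of the two.
P > As: P sits above As in group 15, so the down-group effect alone puts P higher.
Xe > P: period and group pull opposite ways; the across-period shift dominates (1170 vs 1012 kJ/mol).
Kr > Xe: Kr sits above Xe in group 18, so the down-group effect alone puts Kr higher.
Approximate values (kJ/mol): P 1012, As 947, Kr 1351, Xe 1170, Tl 589.
The largest IE₁ among these belongs to Kr.

Kr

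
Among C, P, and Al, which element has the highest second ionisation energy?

C

After 1 electron has been removed, what remains? C⁺ still has 3 valence electrons; P⁺ still has 4 valence electrons; Al⁺ still has 2 valence electrons.
All are still removing valence electrons, so compare the +1 ions as you would atoms: IE_2 generally rises across a period (higher Z_eff) and falls down a group (larger shell), subject to the usual subshell exceptions.
Valence configurations: C⁺ [He]2s²2p¹, P⁺ [Ne]3s²3p², Al⁺ [Ne]3s².
Tabulated IE_2 (kJ/mol): C 2353, P 1907, Al 1817.
Hence IE_2: Al < P < C.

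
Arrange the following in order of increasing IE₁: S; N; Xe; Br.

S < Br < Xe < N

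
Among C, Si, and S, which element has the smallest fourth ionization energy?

Si

IE_4 is the cost of taking one more electron from the +3 cation: C³⁺ still has 1 valence electron; Si³⁺ still has 1 valence electron; S³⁺ still has 3 valence electrons.
All are still removing valence electrons, so compare the +3 ions as you would atoms: IE_4 generally rises across a period (higher Z_eff) and falls down a group (larger shell), subject to the usual subshell exceptions.
Valence configurations: C³⁺ [He]2s¹, Si³⁺ [Ne]3s¹, S³⁺ [Ne]3s²3p¹.
The numbers (kJ/mol): C 6223, Si 4356, S 4556.
So the fourth ionization energies run Si < S < C.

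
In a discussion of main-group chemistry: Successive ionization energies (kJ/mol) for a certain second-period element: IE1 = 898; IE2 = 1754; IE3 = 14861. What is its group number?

Group 2

Look for the largest jump between consecutive ionization energies: IE3/IE2 ≈ 8.5, far larger than any earlier ratio.
That jump marks the point where a core electron is being removed. So the atom has 2 valence electrons.
A main-group element with 2 valence electrons is in group 2.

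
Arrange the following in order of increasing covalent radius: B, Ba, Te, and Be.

B < Be < Te < Ba

Moving right in a period, electrons are added to the same shell under a stronger nuclear pull, so atoms get smaller; moving down, a new shell is opened and atoms get larger.
Neither a single period nor a single group — weigh both effects.
Be > B: both are in period 2; the period trend gives Be the larger value.
Te > Be: period and group pull opposite ways; the down-group shift dominates (136 vs 102 pm).
Ba > Te: relative to Te, both the across-period and down-group shifts push Ba's atomic radius up.
Approximate values (pm): Be 102, B 85, Te 136, Ba 196.
So from smallest to largest: B < Be < Te < Ba.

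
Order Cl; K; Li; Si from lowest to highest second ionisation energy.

Si < Cl < K < Li

IE_2 is the cost of taking one more electron from the +1 cation: Cl⁺ still has 6 valence electrons; K⁺ is the bare [Ar] core; Li⁺ is the bare [He] core; Si⁺ still has 3 valence electrons.
Core electrons are held far more tightly than valence electrons, so K and Li top the IE_2 order.
Valence configurations: Cl⁺ [Ne]3s²3p⁴, Si⁺ [Ne]3s²3p¹.
The numbers (kJ/mol): Cl 2298, K 3052, Li 7298, Si 1577.
So the second ionization energies run Si < Cl < K < Li.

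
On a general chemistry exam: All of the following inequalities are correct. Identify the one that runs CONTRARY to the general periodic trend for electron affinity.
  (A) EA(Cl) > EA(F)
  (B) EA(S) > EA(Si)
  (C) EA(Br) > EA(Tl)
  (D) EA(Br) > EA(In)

(A)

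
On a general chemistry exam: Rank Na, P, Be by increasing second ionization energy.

After 1 electron has been removed, what remains? Na⁺ is the bare [Ne] core; P⁺ still has 4 valence electrons; Be⁺ still has 1 valence electron.
Core electrons are held far more tightly than valence electrons, so Na tops the IE_2 order.
Valence configurations: P⁺ [Ne]3s²3p², Be⁺ [He]2s¹.
Approximate IE_2 values (kJ/mol): Na 4562, P 1907, Be 1757.
Putting it together, IE_2: Be < P < Na.

Be, P, Na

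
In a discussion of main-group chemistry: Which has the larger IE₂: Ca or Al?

Al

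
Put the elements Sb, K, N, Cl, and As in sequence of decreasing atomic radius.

K > Sb > As > Cl > N

N is in period 2, group 15; Cl is in period 3, group 17; K is in period 4, group 1; As is in period 4, group 15; Sb is in period 5, group 15.
Atomic radius shrinks across a period as nuclear charge pulls the same shell inward, and grows down a group as new shells are added.
Neither a single period nor a single group — weigh both effects.
Cl > N: period and group pull opposite ways; the down-group shift dominates (99 vs 71 pm).
As > Cl: both effects reinforce here, so As is clearly the larger of the two.
Sb > As: Sb sits below As in group 15, so the down-group effect alone puts Sb larger.
K > Sb: the two effects oppose for this pair; the across-period effect wins (196 vs 140 pm).
Approximate values (pm): N 71, Cl 99, K 196, As 121, Sb 140.
So from largest to smallest: K > Sb > As > Cl > N.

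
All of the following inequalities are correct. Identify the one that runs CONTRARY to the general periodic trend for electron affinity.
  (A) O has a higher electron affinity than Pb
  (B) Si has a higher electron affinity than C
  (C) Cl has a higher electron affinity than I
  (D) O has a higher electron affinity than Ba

The general trend: electron affinity increases across a period and decreases down a group.
(A) O (period 2, group 16) vs Pb (period 6, group 14): the stated order agrees with the simple trend.
(B) Si (period 3, group 14) vs C (period 2, group 14): the stated order contradicts the simple trend.
(C) Cl (period 3, group 17) vs I (period 5, group 17): the stated order agrees with the simple trend.
(D) O (period 2, group 16) vs Ba (period 6, group 2): the stated order agrees with the simple trend.
The exception is (B): Si's larger, more diffuse 3p orbitals accept an added electron slightly more readily than C's compact 2p.

(B)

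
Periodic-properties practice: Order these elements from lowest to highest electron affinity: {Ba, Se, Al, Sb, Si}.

Atoms with high Z_eff and room in the valence shell (especially the halogens) have the most exothermic electron affinities.
These span different periods and groups, so the two trends combine.
Al > Ba: relative to Ba, both the across-period and down-group shifts push Al's electron affinity up.
Sb > Al: period and group pull opposite ways; the across-period shift dominates (103 vs 42 kJ/mol).
Si > Sb: period and group pull opposite ways; the down-group shift dominates (134 vs 103 kJ/mol).
Se > Si: period and group pull opposite ways; the across-period shift dominates (195 vs 134 kJ/mol).
For reference (kJ/mol): Al 42, Si 134, Se 195, Sb 103, Ba 14.
So from lowest to highest: Ba < Al < Sb < Si < Se.

Ba, Al, Sb, Si, Se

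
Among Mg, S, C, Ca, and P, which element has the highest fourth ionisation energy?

The fourth ionization energy removes an electron from the +3 ion. For each element: Mg³⁺ is already 1 electron into the core; S³⁺ still has 3 valence electrons; C³⁺ still has 1 valence electron; Ca³⁺ is already 1 electron into the core; P³⁺ still has 2 valence electrons.
Core electrons are held far more tightly than valence electrons, so Ca and Mg top the IE_4 order.
Valence configurations: S³⁺ [Ne]3s²3p¹, C³⁺ [He]2s¹, P³⁺ [Ne]3s².
S³⁺ loses a lone 3p electron whereas P³⁺ must break into a filled 3s² pair, so IE_4(P) > IE_4(S) even though S has the higher nuclear charge.
Tabulated IE_4 (kJ/mol): Mg 10543, S 4556, C 6223, Ca 6491, P 4964.
Putting it together, IE_4: S < P < C < Ca < Mg.

Mg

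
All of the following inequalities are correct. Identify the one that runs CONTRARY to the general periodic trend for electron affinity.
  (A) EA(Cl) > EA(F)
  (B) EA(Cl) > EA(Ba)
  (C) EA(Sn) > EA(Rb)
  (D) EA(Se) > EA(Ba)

The general trend: electron affinity increases across a period and decreases down a group.
(A) Cl (period 3, group 17) vs F (period 2, group 17): the stated order contradicts the simple trend.
(B) Cl (period 3, group 17) vs Ba (period 6, group 2): the stated order agrees with the simple trend.
(C) Sn (period 5, group 14) vs Rb (period 5, group 1): the stated order agrees with the simple trend.
(D) Se (period 4, group 16) vs Ba (period 6, group 2): the stated order agrees with the simple trend.
The exception is (A): F's small 2p subshell makes the incoming electron feel strong e⁻–e⁻ repulsion, so Cl actually releases more energy on gaining an electron.

(A)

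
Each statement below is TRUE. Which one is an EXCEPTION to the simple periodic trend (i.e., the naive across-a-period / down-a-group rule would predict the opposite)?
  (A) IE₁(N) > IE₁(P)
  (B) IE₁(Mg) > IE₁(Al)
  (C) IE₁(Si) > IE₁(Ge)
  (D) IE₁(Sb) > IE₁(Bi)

The general trend: first ionization energy increases across a period and decreases down a group.
(A) N (period 2, group 15) vs P (period 3, group 15): the stated order agrees with the simple trend.
(B) Mg (period 3, group 2) vs Al (period 3, group 13): the stated order contradicts the simple trend.
(C) Si (period 3, group 14) vs Ge (period 4, group 14): the stated order agrees with the simple trend.
(D) Sb (period 5, group 15) vs Bi (period 6, group 15): the stated order agrees with the simple trend.
The exception is (B): Al's single 3p electron is easier to remove than one from Mg's filled 3s².

(B)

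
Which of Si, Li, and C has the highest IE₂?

The second ionization energy removes an electron from the +1 ion. For each element: Si⁺ still has 3 valence electrons; Li⁺ is the bare [He] core; C⁺ still has 3 valence electrons.
Core electrons are held far more tightly than valence electrons, so Li tops the IE_2 order.
Valence configurations: Si⁺ [Ne]3s²3p¹, C⁺ [He]2s²2p¹.
Approximate IE_2 values (kJ/mol): Si 1577, Li 7298, C 2353.
Hence IE_2: Si < C < Li.

Li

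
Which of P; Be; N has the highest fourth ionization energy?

Be

Consider each +3 ion: P³⁺ still has 2 valence electrons; Be³⁺ is already 1 electron into the core; N³⁺ still has 2 valence electrons.
Breaking into a closed-shell core is much more expensive than removing a leftover valence electron — Be has the largest IE_4 here.
Valence configurations: P³⁺ [Ne]3s², N³⁺ [He]2s².
Tabulated IE_4 (kJ/mol): P 4964, Be 21007, N 7475.
Hence IE_4: P < N < Be.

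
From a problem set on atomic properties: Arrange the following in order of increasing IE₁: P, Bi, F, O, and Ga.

O is in period 2, group 16; F is in period 2, group 17; P is in period 3, group 15; Ga is in period 4, group 13; Bi is in period 6, group 15.
Across a period the outer electron is held more tightly (higher IE₁); down a group it sits in a higher shell, more shielded, and comes off more easily.
Here both period and group differ, so the two effects have to be weighed against each other.
Bi > Ga: period and group pull opposite ways; the across-period shift dominates (703 vs 579 kJ/mol).
P > Bi: P sits above Bi in group 15, so the down-group effect alone puts P higher.
O > P: both effects reinforce here, so O is clearly the higher of the two.
F > O: both are in period 2; the period trend gives F the larger value.
For reference (kJ/mol): O 1314, F 1681, P 1012, Ga 579, Bi 703.
So from lowest to highest: Ga < Bi < P < O < F.

Ga < Bi < P < O < F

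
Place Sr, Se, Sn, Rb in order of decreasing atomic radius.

Rb > Sr > Sn > Se

Atomic radius shrinks across a period as nuclear charge pulls the same shell inward, and grows down a group as new shells are added.
Here both period and group differ, so the two effects have to be weighed against each other.
Sn > Se: both effects reinforce here, so Sn is clearly the larger of the two.
Sr > Sn: Sr lies to the left of Sn in period 5, so the across-period effect alone puts Sr larger.
Rb > Sr: Rb lies to the left of Sr in period 5, so the across-period effect alone puts Rb larger.
Approximate values (pm): Se 116, Rb 210, Sr 185, Sn 140.
So from largest to smallest: Rb > Sr > Sn > Se.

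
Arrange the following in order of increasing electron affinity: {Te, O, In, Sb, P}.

In < P < Sb < O < Te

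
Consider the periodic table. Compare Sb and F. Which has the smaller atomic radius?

F is in period 2, group 17; Sb is in period 5, group 15.
Moving right in a period, electrons are added to the same shell under a stronger nuclear pull, so atoms get smaller; moving down, a new shell is opened and atoms get larger.
Here both period and group differ, so the two effects have to be weighed against each other.
Sb > F: both effects reinforce here, so Sb is clearly the larger of the two.
Approximate values (pm): F 64, Sb 140.
So F has the smaller atomic radius (F < Sb).

F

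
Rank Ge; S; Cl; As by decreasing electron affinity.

Atoms with high Z_eff and room in the valence shell (especially the halogens) have the most exothermic electron affinities.
These span different periods and groups, so the two trends combine.
Ge > As: this pair runs against the simple trend — see the exception note.
S > Ge: relative to Ge, both the across-period and down-group shifts push S's electron affinity up.
Cl > S: both are in period 3; the period trend gives Cl the larger value.
Note the exception: Ge has a higher electron affinity than As, contrary to the simple trend — adding an electron to As's half-filled 4p³ is unfavourable, so Ge (4p²) has the more exothermic EA.
Approximate values (kJ/mol): S 200, Cl 349, Ge 119, As 78.
So from highest to lowest: Cl > S > Ge > As.

Cl > S > Ge > As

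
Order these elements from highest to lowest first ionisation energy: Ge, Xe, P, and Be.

Xe > P > Be > Ge

Be is in period 2, group 2; P is in period 3, group 15; Ge is in period 4, group 14; Xe is in period 5, group 18.
Across a period the outer electron is held more tightly (higher IE₁); down a group it sits in a higher shell, more shielded, and comes off more easily.
Neither a single period nor a single group — weigh both effects.
Be > Ge: the two effects oppose for this pair; the down-group effect wins (900 vs 762 kJ/mol).
P > Be: period and group pull opposite ways; the across-period shift dominates (1012 vs 900 kJ/mol).
Xe > P: period and group pull opposite ways; the across-period shift dominates (1170 vs 1012 kJ/mol).
Tabulated first ionization energy (kJ/mol): Be 900, P 1012, Ge 762, Xe 1170.
So from highest to lowest: Xe > P > Be > Ge.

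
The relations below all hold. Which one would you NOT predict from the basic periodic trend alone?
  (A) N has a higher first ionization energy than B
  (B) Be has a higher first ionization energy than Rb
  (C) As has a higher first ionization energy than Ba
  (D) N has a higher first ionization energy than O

The general trend: first ionization energy increases across a period and decreases down a group.
(A) N (period 2, group 15) vs B (period 2, group 13): the stated order agrees with the simple trend.
(B) Be (period 2, group 2) vs Rb (period 5, group 1): the stated order agrees with the simple trend.
(C) As (period 4, group 15) vs Ba (period 6, group 2): the stated order agrees with the simple trend.
(D) N (period 2, group 15) vs O (period 2, group 16): the stated order contradicts the simple trend.
The exception is (D): pairing an electron in O's 2p⁴ costs repulsion energy, so O ionizes more easily than half-filled N (2p³).

(D)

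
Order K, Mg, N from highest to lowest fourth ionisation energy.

Mg, N, K

The fourth ionization energy removes an electron from the +3 ion. For each element: K³⁺ is already 2 electrons into the core; Mg³⁺ is already 1 electron into the core; N³⁺ still has 2 valence electrons.
Usually core removal costs more than valence removal, but here the competition is close: a tightly held n=2 valence electron can cost more to remove than an n=3 core electron, so the actual values have to decide it.
Tabulated IE_4 (kJ/mol): K 5877, Mg 10543, N 7475.
Overall IE_4 order: K < N < Mg.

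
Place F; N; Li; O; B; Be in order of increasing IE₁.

Li, B, Be, O, N, F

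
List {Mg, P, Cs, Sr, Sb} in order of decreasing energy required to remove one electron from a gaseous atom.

P > Sb > Mg > Sr > Cs

Mg is in period 3, group 2; P is in period 3, group 15; Sr is in period 5, group 2; Sb is in period 5, group 15; Cs is in period 6, group 1.
Across a period the outer electron is held more tightly (higher IE₁); down a group it sits in a higher shell, more shielded, and comes off more easily.
Neither a single period nor a single group — weigh both effects.
Sr > Cs: relative to Cs, both the across-period and down-group shifts push Sr's first ionization energy up.
Mg > Sr: Mg sits above Sr in group 2, so the down-group effect alone puts Mg higher.
Sb > Mg: the two effects oppose for this pair; the across-period effect wins (831 vs 738 kJ/mol).
P > Sb: P sits above Sb in group 15, so the down-group effect alone puts P higher.
Approximate values (kJ/mol): Mg 738, P 1012, Sr 550, Sb 831, Cs 376.
So from highest to lowest: P > Sb > Mg > Sr > Cs.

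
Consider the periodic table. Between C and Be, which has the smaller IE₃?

IE_3 is the cost of taking one more electron from the +2 cation: C²⁺ still has 2 valence electrons; Be²⁺ is the bare [He] core.
Core electrons are held far more tightly than valence electrons, so Be tops the IE_3 order.
Approximate IE_3 values (kJ/mol): C 4620, Be 14849.
Putting it together, IE_3: C < Be.

C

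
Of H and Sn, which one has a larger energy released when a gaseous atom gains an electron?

H is in period 1, group 1; Sn is in period 5, group 14.
Adding an electron releases more energy for atoms nearer the top right (short of the noble gases).
These span different periods and groups, so the two trends combine.
Sn > H: the two effects oppose for this pair; the across-period effect wins (107 vs 73 kJ/mol).
Approximate values (kJ/mol): H 73, Sn 107.
So Sn has the larger energy released when a gaseous atom gains an electron (Sn > H).

Sn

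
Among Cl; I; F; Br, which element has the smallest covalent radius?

F is in period 2, group 17; Cl is in period 3, group 17; Br is in period 4, group 17; I is in period 5, group 17.
Moving right in a period, electrons are added to the same shell under a stronger nuclear pull, so atoms get smaller; moving down, a new shell is opened and atoms get larger.
All are in group 17, so atomic radius increases down the group.
The smallest covalent radius among these belongs to F.

F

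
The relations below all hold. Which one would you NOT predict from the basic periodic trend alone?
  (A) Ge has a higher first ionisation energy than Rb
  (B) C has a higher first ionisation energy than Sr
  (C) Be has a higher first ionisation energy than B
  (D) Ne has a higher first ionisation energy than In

(C)

The general trend: first ionisation energy increases across a period and decreases down a group.
(A) Ge (period 4, group 14) vs Rb (period 5, group 1): the stated order agrees with the simple trend.
(B) C (period 2, group 14) vs Sr (period 5, group 2): the stated order agrees with the simple trend.
(C) Be (period 2, group 2) vs B (period 2, group 13): the stated order contradicts the simple trend.
(D) Ne (period 2, group 18) vs In (period 5, group 13): the stated order agrees with the simple trend.
The exception is (C): removing B's lone 2p electron is easier than breaking Be's filled 2s².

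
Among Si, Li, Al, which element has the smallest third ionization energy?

Al

The third ionization energy removes an electron from the +2 ion. For each element: Si²⁺ still has 2 valence electrons; Li²⁺ is already 1 electron into the core; Al²⁺ still has 1 valence electron.
Pulling an electron out of a noble-gas core costs far more than removing a remaining valence electron, so Li sits at the high end of IE_3.
Valence configurations: Si²⁺ [Ne]3s², Al²⁺ [Ne]3s¹.
The numbers (kJ/mol): Si 3232, Li 11815, Al 2745.
Overall IE_3 order: Al < Si < Li.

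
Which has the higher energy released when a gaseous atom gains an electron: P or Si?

Atoms with high Z_eff and room in the valence shell (especially the halogens) have the most exothermic electron affinities.
All lie in period 3; the across-period trend (electron affinity increases left to right) applies, with the exception below.
Note the exception: Si has a higher electron affinity than P, contrary to the simple trend — adding an electron to P's half-filled 3p³ is unfavourable, so Si (3p²) has the more exothermic EA.
Tabulated electron affinity (kJ/mol): Si 134, P 72.
So Si has the higher energy released when a gaseous atom gains an electron (Si > P).

Si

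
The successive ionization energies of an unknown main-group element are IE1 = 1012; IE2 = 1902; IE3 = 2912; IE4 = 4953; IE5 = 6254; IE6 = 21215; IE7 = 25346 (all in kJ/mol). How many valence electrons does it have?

5

Look for the largest jump between consecutive ionization energies: IE6/IE5 ≈ 3.4, far larger than any earlier ratio.
That jump marks the point where a core electron is being removed. So the atom has 5 valence electrons.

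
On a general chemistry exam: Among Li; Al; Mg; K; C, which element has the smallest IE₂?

Mg

After 1 electron has been removed, what remains? Li⁺ is the bare [He] core; Al⁺ still has 2 valence electrons; Mg⁺ still has 1 valence electron; K⁺ is the bare [Ar] core; C⁺ still has 3 valence electrons.
Breaking into a closed-shell core is much more expensive than removing a leftover valence electron — K and Li have the largest IE_2 here.
Valence configurations: Al⁺ [Ne]3s², Mg⁺ [Ne]3s¹, C⁺ [He]2s²2p¹.
Tabulated IE_2 (kJ/mol): Li 7298, Al 1817, Mg 1451, K 3052, C 2353.
Overall IE_2 order: Mg < Al < C < K < Li.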